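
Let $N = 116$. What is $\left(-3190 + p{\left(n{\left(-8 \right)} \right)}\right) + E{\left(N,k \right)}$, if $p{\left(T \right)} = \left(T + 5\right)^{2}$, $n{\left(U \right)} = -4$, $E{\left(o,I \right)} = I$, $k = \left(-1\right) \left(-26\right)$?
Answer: $-3163$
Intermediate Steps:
$k = 26$
$p{\left(T \right)} = \left(5 + T\right)^{2}$
$\left(-3190 + p{\left(n{\left(-8 \right)} \right)}\right) + E{\left(N,k \right)} = \left(-3190 + \left(5 - 4\right)^{2}\right) + 26 = \left(-3190 + 1^{2}\right) + 26 = \left(-3190 + 1\right) + 26 = -3189 + 26 = -3163$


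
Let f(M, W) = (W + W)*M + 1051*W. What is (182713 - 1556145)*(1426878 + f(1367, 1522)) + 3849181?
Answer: -9871741918755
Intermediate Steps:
f(M, W) = 1051*W + 2*M*W (f(M, W) = (2*W)*M + 1051*W = 2*M*W + 1051*W = 1051*W + 2*M*W)
(182713 - 1556145)*(1426878 + f(1367, 1522)) + 3849181 = (182713 - 1556145)*(1426878 + 1522*(1051 + 2*1367)) + 3849181 = -1373432*(1426878 + 1522*(1051 + 2734)) + 3849181 = -1373432*(1426878 + 1522*3785) + 3849181 = -1373432*(1426878 + 5760770) + 3849181 = -1373432*7187648 + 3849181 = -9871745767936 + 3849181 = -9871741918755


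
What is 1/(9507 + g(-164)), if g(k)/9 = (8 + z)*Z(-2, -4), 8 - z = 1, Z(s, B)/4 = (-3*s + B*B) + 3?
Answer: 1/23007 ≈ 4.3465e-5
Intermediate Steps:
Z(s, B) = 12 - 12*s + 4*B² (Z(s, B) = 4*((-3*s + B*B) + 3) = 4*((-3*s + B²) + 3) = 4*((B² - 3*s) + 3) = 4*(3 + B² - 3*s) = 12 - 12*s + 4*B²)
z = 7 (z = 8 - 1*1 = 8 - 1 = 7)
g(k) = 13500 (g(k) = 9*((8 + 7)*(12 - 12*(-2) + 4*(-4)²)) = 9*(15*(12 + 24 + 4*16)) = 9*(15*(12 + 24 + 64)) = 9*(15*100) = 9*1500 = 13500)
1/(9507 + g(-164)) = 1/(9507 + 13500) = 1/23007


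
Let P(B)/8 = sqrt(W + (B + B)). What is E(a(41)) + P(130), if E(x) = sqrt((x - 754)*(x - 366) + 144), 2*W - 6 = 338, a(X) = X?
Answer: sqrt(231869) + 96*sqrt(3) ≈ 647.80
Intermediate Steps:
W = 172 (W = 3 + (1/2)*338 = 3 + 169 = 172)
P(B) = 8*sqrt(172 + 2*B) (P(B) = 8*sqrt(172 + (B + B)) = 8*sqrt(172 + 2*B))
E(x) = sqrt(144 + (-754 + x)*(-366 + x)) (E(x) = sqrt((-754 + x)*(-366 + x) + 144) = sqrt(144 + (-754 + x)*(-366 + x)))
E(a(41)) + P(130) = sqrt(276108 + 41**2 - 1120*41) + 8*sqrt(172 + 2*130) = sqrt(276108 + 1681 - 45920) + 8*sqrt(172 + 260) = sqrt(231869) + 8*sqrt(432) = sqrt(231869) + 8*(12*sqrt(3)) = sqrt(231869) + 96*sqrt(3)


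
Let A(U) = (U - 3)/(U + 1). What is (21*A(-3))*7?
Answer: 441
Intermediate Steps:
A(U) = (-3 + U)/(1 + U)
(21*A(-3))*7 = (21*((-3 - 3)/(1 - 3)))*7 = (21*(-6/(-2)))*7 = (21*(-½*(-6)))*7 = (21*3)*7 = 63*7 = 441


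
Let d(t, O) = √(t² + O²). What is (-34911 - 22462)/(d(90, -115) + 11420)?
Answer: -131039932/26079015 + 57373*√853/26079015 ≈ -4.9605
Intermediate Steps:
d(t, O) = √(O² + t²)
(-34911 - 22462)/(d(90, -115) + 11420) = (-34911 - 22462)/(√((-115)² + 90²) + 11420) = -57373/(√(13225 + 8100) + 11420) = -57373/(√21325 + 11420) = -57373/(5*√853 + 11420) = -57373/(11420 + 5*√853)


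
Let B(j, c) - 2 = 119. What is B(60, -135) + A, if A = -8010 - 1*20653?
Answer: -28542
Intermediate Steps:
B(j, c) = 121 (B(j, c) = 2 + 119 = 121)
A = -28663 (A = -8010 - 20653 = -28663)
B(60, -135) + A = 121 - 28663 = -28542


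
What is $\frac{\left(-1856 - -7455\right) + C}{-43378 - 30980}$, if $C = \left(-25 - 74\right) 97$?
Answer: $\frac{2002}{37179} \approx 0.053848$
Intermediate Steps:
$C = -9603$ ($C = \left(-99\right) 97 = -9603$)
$\frac{\left(-1856 - -7455\right) + C}{-43378 - 30980} = \frac{\left(-1856 - -7455\right) - 9603}{-43378 - 30980} = \frac{\left(-1856 + 7455\right) - 9603}{-74358} = \left(5599 - 9603\right) \left(- \frac{1}{74358}\right) = \left(-4004\right) \left(- \frac{1}{74358}\right) = \frac{2002}{37179}$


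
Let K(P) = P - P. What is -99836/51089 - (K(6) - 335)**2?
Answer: -5733562861/51089 ≈ -1.1223e+5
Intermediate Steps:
K(P) = 0
-99836/51089 - (K(6) - 335)**2 = -99836/51089 - (0 - 335)**2 = -99836*1/51089 - 1*(-335)**2 = -99836/51089 - 1*112225 = -99836/51089 - 112225 = -5733562861/51089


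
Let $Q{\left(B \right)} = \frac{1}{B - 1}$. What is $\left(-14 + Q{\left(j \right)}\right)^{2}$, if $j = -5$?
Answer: $\frac{7225}{36} \approx 200.69$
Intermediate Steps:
$Q{\left(B \right)} = \frac{1}{-1 + B}$
$\left(-14 + Q{\left(j \right)}\right)^{2} = \left(-14 + \frac{1}{-1 - 5}\right)^{2} = \left(-14 + \frac{1}{-6}\right)^{2} = \left(-14 - \frac{1}{6}\right)^{2} = \left(- \frac{85}{6}\right)^{2} = \frac{7225}{36}$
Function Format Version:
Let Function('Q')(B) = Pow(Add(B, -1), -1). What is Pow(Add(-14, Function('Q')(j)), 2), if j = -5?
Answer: Rational(7225, 36) ≈ 200.69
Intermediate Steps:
Function('Q')(B) = Pow(Add(-1, B), -1)
Pow(Add(-14, Function('Q')(j)), 2) = Pow(Add(-14, Pow(Add(-1, -5), -1)), 2) = Pow(Add(-14, Pow(-6, -1)), 2) = Pow(Add(-14, Rational(-1, 6)), 2) = Pow(Rational(-85, 6), 2) = Rational(7225, 36)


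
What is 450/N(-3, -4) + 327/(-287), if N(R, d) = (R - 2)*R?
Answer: 8283/287 ≈ 28.861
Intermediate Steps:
N(R, d) = R*(-2 + R) (N(R, d) = (-2 + R)*R = R*(-2 + R))
450/N(-3, -4) + 327/(-287) = 450/((-3*(-2 - 3))) + 327/(-287) = 450/((-3*(-5))) + 327*(-1/287) = 450/15 - 327/287 = 450*(1/15) - 327/287 = 30 - 327/287 = 8283/287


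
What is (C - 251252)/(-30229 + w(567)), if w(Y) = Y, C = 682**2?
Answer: -106936/14831 ≈ -7.2103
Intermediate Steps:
C = 465124
(C - 251252)/(-30229 + w(567)) = (465124 - 251252)/(-30229 + 567) = 213872/(-29662) = 213872*(-1/29662) = -106936/14831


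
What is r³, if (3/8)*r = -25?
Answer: -8000000/27 ≈ -2.9630e+5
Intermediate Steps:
r = -200/3 (r = (8/3)*(-25) = -200/3 ≈ -66.667)
r³ = (-200/3)³ = -8000000/27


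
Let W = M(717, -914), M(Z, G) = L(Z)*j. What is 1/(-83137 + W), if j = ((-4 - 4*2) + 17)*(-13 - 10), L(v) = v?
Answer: -1/165592 ≈ -6.0389e-6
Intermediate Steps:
j = -115 (j = ((-4 - 8) + 17)*(-23) = (-12 + 17)*(-23) = 5*(-23) = -115)
M(Z, G) = -115*Z (M(Z, G) = Z*(-115) = -115*Z)
W = -82455 (W = -115*717 = -82455)
1/(-83137 + W) = 1/(-83137 - 82455) = 1/(-165592) = -1/165592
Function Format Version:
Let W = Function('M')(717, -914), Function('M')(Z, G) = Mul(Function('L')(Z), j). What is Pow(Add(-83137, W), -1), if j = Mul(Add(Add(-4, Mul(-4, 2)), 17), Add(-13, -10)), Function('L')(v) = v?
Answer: Rational(-1, 165592) ≈ -6.0389e-6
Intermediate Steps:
j = -115 (j = Mul(Add(Add(-4, -8), 17), -23) = Mul(Add(-12, 17), -23) = Mul(5, -23) = -115)
Function('M')(Z, G) = Mul(-115, Z) (Function('M')(Z, G) = Mul(Z, -115) = Mul(-115, Z))
W = -82455 (W = Mul(-115, 717) = -82455)
Pow(Add(-83137, W), -1) = Pow(Add(-83137, -82455), -1) = Pow(-165592, -1) = Rational(-1, 165592)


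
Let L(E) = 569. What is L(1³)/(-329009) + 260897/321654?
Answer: 85654439947/105827060886 ≈ 0.80938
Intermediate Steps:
L(1³)/(-329009) + 260897/321654 = 569/(-329009) + 260897/321654 = 569*(-1/329009) + 260897*(1/321654) = -569/329009 + 260897/321654 = 85654439947/105827060886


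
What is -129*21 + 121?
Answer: -2588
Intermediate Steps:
-129*21 + 121 = -2709 + 121 = -2588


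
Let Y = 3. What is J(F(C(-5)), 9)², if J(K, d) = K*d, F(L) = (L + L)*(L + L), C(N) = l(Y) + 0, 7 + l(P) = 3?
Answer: 331776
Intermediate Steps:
l(P) = -4 (l(P) = -7 + 3 = -4)
C(N) = -4 (C(N) = -4 + 0 = -4)
F(L) = 4*L² (F(L) = (2*L)*(2*L) = 4*L²)
J(F(C(-5)), 9)² = ((4*(-4)²)*9)² = ((4*16)*9)² = (64*9)² = 576² = 331776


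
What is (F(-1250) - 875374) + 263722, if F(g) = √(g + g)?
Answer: -611652 + 50*I ≈ -6.1165e+5 + 50.0*I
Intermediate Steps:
F(g) = √2*√g (F(g) = √(2*g) = √2*√g)
(F(-1250) - 875374) + 263722 = (√2*√(-1250) - 875374) + 263722 = (√2*(25*I*√2) - 875374) + 263722 = (50*I - 875374) + 263722 = (-875374 + 50*I) + 263722 = -611652 + 50*I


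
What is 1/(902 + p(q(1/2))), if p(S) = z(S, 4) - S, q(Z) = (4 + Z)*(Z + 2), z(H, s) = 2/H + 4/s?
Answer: 180/160547 ≈ 0.0011212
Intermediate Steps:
q(Z) = (2 + Z)*(4 + Z) (q(Z) = (4 + Z)*(2 + Z) = (2 + Z)*(4 + Z))
p(S) = 1 - S + 2/S (p(S) = (2/S + 4/4) - S = (2/S + 4*(¼)) - S = (2/S + 1) - S = (1 + 2/S) - S = 1 - S + 2/S)
1/(902 + p(q(1/2))) = 1/(902 + (1 - (8 + (1/2)² + 6/2) + 2/(8 + (1/2)² + 6/2))) = 1/(902 + (1 - (8 + (½)² + 6*(½)) + 2/(8 + (½)² + 6*(½)))) = 1/(902 + (1 - (8 + ¼ + 3) + 2/(8 + ¼ + 3))) = 1/(902 + (1 - 1*45/4 + 2/(45/4))) = 1/(902 + (1 - 45/4 + 2*(4/45))) = 1/(902 + (1 - 45/4 + 8/45)) = 1/(902 - 1813/180) = 1/(160547/180) = 180/160547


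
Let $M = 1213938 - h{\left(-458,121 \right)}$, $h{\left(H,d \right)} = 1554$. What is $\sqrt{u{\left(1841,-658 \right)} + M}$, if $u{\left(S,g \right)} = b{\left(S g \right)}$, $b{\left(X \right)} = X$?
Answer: $\sqrt{1006} \approx 31.717$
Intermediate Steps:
$u{\left(S,g \right)} = S g$
$M = 1212384$ ($M = 1213938 - 1554 = 1212384$)
$\sqrt{u{\left(1841,-658 \right)} + M} = \sqrt{1841 \left(-658\right) + 1212384} = \sqrt{-1211378 + 1212384} = \sqrt{1006}$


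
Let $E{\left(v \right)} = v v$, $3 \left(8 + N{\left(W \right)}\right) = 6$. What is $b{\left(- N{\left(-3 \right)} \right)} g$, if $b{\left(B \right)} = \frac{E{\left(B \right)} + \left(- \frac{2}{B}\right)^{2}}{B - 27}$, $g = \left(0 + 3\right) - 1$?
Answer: $- \frac{650}{189} \approx -3.4392$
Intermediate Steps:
$N{\left(W \right)} = -6$ ($N{\left(W \right)} = -8 + \frac{1}{3} \cdot 6 = -8 + 2 = -6$)
$g = 2$ ($g = 3 - 1 = 2$)
$E{\left(v \right)} = v^{2}$
$b{\left(B \right)} = \frac{B^{2} + \frac{4}{B^{2}}}{-27 + B}$ ($b{\left(B \right)} = \frac{B^{2} + \left(- \frac{2}{B}\right)^{2}}{B - 27} = \frac{B^{2} + \frac{4}{B^{2}}}{-27 + B}$)
$b{\left(- N{\left(-3 \right)} \right)} g = \frac{4 + \left(\left(-1\right) \left(-6\right)\right)^{4}}{36 \left(-27 - -6\right)} 2 = \frac{4 + 6^{4}}{36 \left(-27 + 6\right)} 2 = \frac{4 + 1296}{36 \left(-21\right)} 2 = \frac{1}{36} \left(- \frac{1}{21}\right) 1300 \cdot 2 = \left(- \frac{325}{189}\right) 2 = - \frac{650}{189}$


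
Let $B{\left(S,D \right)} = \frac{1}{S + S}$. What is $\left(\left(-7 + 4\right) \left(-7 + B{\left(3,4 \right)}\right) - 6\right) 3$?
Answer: $\frac{87}{2} \approx 43.5$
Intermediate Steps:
$B{\left(S,D \right)} = \frac{1}{2 S}$
$\left(\left(-7 + 4\right) \left(-7 + B{\left(3,4 \right)}\right) - 6\right) 3 = \left(\left(-7 + 4\right) \left(-7 + \frac{1}{2 \cdot 3}\right) - 6\right) 3 = \left(- 3 \left(-7 + \frac{1}{2} \cdot \frac{1}{3}\right) - 6\right) 3 = \left(- 3 \left(-7 + \frac{1}{6}\right) - 6\right) 3 = \left(\left(-3\right) \left(- \frac{41}{6}\right) - 6\right) 3 = \left(\frac{41}{2} - 6\right) 3 = \frac{29}{2} \cdot 3 = \frac{87}{2}$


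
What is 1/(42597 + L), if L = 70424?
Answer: 1/113021 ≈ 8.8479e-6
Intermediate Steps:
1/(42597 + L) = 1/(42597 + 70424) = 1/113021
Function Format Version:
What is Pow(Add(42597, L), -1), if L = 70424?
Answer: Rational(1, 113021) ≈ 8.8479e-6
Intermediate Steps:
Pow(Add(42597, L), -1) = Pow(Add(42597, 70424), -1) = Pow(113021, -1) = Rational(1, 113021)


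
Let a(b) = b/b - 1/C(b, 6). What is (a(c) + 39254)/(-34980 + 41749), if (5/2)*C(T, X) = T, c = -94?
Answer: 7379945/1272572 ≈ 5.7992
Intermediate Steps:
C(T, X) = 2*T/5
a(b) = 1 - 5/(2*b) (a(b) = b/b - 1/(2*b/5) = 1 - 5/(2*b))
(a(c) + 39254)/(-34980 + 41749) = ((-5/2 - 94)/(-94) + 39254)/(-34980 + 41749) = (-1/94*(-193/2) + 39254)/6769 = (193/188 + 39254)*(1/6769) = (7379945/188)*(1/6769) = 7379945/1272572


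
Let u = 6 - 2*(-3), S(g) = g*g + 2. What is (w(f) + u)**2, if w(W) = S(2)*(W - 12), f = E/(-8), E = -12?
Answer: 2601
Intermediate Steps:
S(g) = 2 + g**2 (S(g) = g**2 + 2 = 2 + g**2)
f = 3/2 (f = -12/(-8) = -12*(-1/8) = 3/2 ≈ 1.5000)
w(W) = -72 + 6*W (w(W) = (2 + 2**2)*(W - 12) = (2 + 4)*(-12 + W) = 6*(-12 + W) = -72 + 6*W)
u = 12 (u = 6 + 6 = 12)
(w(f) + u)**2 = ((-72 + 6*(3/2)) + 12)**2 = ((-72 + 9) + 12)**2 = (-63 + 12)**2 = (-51)**2 = 2601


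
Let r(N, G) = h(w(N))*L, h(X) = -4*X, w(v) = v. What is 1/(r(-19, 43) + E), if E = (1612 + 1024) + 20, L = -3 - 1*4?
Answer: 1/2124 ≈ 0.00047081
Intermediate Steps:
L = -7 (L = -3 - 4 = -7)
r(N, G) = 28*N (r(N, G) = -4*N*(-7) = 28*N)
E = 2656 (E = 2636 + 20 = 2656)
1/(r(-19, 43) + E) = 1/(28*(-19) + 2656) = 1/(-532 + 2656) = 1/2124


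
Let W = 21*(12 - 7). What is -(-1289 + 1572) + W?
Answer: -178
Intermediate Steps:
W = 105 (W = 21*5 = 105)
-(-1289 + 1572) + W = -(-1289 + 1572) + 105 = -1*283 + 105 = -283 + 105 = -178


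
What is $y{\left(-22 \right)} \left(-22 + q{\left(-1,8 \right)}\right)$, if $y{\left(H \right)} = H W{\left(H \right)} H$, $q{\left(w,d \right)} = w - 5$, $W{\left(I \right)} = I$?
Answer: $298144$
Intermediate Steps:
$q{\left(w,d \right)} = -5 + w$
$y{\left(H \right)} = H^{3}$ ($y{\left(H \right)} = H H H = H^{2} H = H^{3}$)
$y{\left(-22 \right)} \left(-22 + q{\left(-1,8 \right)}\right) = \left(-22\right)^{3} \left(-22 - 6\right) = - 10648 \left(-22 - 6\right) = \left(-10648\right) \left(-28\right) = 298144$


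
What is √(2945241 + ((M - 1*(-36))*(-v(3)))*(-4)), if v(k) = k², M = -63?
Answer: 9*√36349 ≈ 1715.9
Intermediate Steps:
√(2945241 + ((M - 1*(-36))*(-v(3)))*(-4)) = √(2945241 + ((-63 - 1*(-36))*(-1*3²))*(-4)) = √(2945241 + ((-63 + 36)*(-1*9))*(-4)) = √(2945241 - 27*(-9)*(-4)) = √(2945241 + 243*(-4)) = √(2945241 - 972) = √2944269 = 9*√36349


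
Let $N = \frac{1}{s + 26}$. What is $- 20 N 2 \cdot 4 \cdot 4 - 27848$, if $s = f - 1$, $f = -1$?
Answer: $- \frac{83624}{3} \approx -27875.0$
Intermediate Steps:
$s = -2$ ($s = -1 - 1 = -2$)
$N = \frac{1}{24}$ ($N = \frac{1}{-2 + 26} = \frac{1}{24} \approx 0.041667$)
$- 20 N 2 \cdot 4 \cdot 4 - 27848 = \left(-20\right) \frac{1}{24} \cdot 2 \cdot 4 \cdot 4 - 27848 = - \frac{5 \cdot 8 \cdot 4}{6} - 27848 = \left(- \frac{5}{6}\right) 32 - 27848 = - \frac{80}{3} - 27848 = - \frac{83624}{3}$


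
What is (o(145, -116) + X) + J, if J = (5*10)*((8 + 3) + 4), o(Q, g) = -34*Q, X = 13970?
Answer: 9790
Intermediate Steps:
J = 750 (J = 50*(11 + 4) = 50*15 = 750)
(o(145, -116) + X) + J = (-34*145 + 13970) + 750 = (-4930 + 13970) + 750 = 9040 + 750 = 9790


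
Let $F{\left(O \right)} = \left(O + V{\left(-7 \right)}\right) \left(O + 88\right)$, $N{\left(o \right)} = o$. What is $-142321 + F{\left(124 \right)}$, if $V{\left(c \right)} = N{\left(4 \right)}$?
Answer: $-115185$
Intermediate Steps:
$V{\left(c \right)} = 4$
$F{\left(O \right)} = \left(4 + O\right) \left(88 + O\right)$ ($F{\left(O \right)} = \left(O + 4\right) \left(O + 88\right) = \left(4 + O\right) \left(88 + O\right)$)
$-142321 + F{\left(124 \right)} = -142321 + \left(352 + 124^{2} + 92 \cdot 124\right) = -142321 + \left(352 + 15376 + 11408\right) = -142321 + 27136 = -115185$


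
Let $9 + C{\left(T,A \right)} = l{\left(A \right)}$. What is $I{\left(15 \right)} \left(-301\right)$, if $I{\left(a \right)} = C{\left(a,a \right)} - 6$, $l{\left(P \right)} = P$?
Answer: $0$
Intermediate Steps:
$C{\left(T,A \right)} = -9 + A$
$I{\left(a \right)} = -15 + a$ ($I{\left(a \right)} = \left(-9 + a\right) - 6 = -15 + a$)
$I{\left(15 \right)} \left(-301\right) = \left(-15 + 15\right) \left(-301\right) = 0 \left(-301\right) = 0$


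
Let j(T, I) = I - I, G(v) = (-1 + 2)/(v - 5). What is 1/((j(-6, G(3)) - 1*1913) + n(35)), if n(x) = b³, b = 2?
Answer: -1/1905 ≈ -0.00052493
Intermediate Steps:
G(v) = 1/(-5 + v)
j(T, I) = 0
n(x) = 8 (n(x) = 2³ = 8)
1/((j(-6, G(3)) - 1*1913) + n(35)) = 1/((0 - 1*1913) + 8) = 1/((0 - 1913) + 8) = 1/(-1913 + 8) = 1/(-1905) = -1/1905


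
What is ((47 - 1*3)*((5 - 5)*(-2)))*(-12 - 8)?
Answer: 0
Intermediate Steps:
((47 - 1*3)*((5 - 5)*(-2)))*(-12 - 8) = ((47 - 3)*(0*(-2)))*(-20) = (44*0)*(-20) = 0*(-20) = 0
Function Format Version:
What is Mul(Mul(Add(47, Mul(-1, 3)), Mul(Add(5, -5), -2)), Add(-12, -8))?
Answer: 0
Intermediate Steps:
Mul(Mul(Add(47, Mul(-1, 3)), Mul(Add(5, -5), -2)), Add(-12, -8)) = Mul(Mul(Add(47, -3), Mul(0, -2)), -20) = Mul(Mul(44, 0), -20) = Mul(0, -20) = 0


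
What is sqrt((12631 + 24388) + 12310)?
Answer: 9*sqrt(609) ≈ 222.10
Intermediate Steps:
sqrt((12631 + 24388) + 12310) = sqrt(37019 + 12310) = sqrt(49329) = 9*sqrt(609)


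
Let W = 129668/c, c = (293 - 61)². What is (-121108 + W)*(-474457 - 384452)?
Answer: 1399675384517379/13456 ≈ 1.0402e+11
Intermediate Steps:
c = 53824 (c = 232² = 53824)
W = 32417/13456 (W = 129668/53824 = 129668*(1/53824) = 32417/13456 ≈ 2.4091)
(-121108 + W)*(-474457 - 384452) = (-121108 + 32417/13456)*(-474457 - 384452) = -1629596831/13456*(-858909) = 1399675384517379/13456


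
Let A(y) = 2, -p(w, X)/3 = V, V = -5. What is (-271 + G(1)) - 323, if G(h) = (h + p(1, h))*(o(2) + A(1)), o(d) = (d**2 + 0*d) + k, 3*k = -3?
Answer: -514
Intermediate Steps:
k = -1 (k = (1/3)*(-3) = -1)
p(w, X) = 15 (p(w, X) = -3*(-5) = 15)
o(d) = -1 + d**2 (o(d) = (d**2 + 0*d) - 1 = (d**2 + 0) - 1 = d**2 - 1 = -1 + d**2)
G(h) = 75 + 5*h (G(h) = (h + 15)*((-1 + 2**2) + 2) = (15 + h)*((-1 + 4) + 2) = (15 + h)*(3 + 2) = (15 + h)*5 = 75 + 5*h)
(-271 + G(1)) - 323 = (-271 + (75 + 5*1)) - 323 = (-271 + (75 + 5)) - 323 = (-271 + 80) - 323 = -191 - 323 = -514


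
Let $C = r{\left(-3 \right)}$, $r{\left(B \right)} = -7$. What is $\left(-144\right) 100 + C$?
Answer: $-14407$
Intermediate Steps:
$C = -7$
$\left(-144\right) 100 + C = \left(-144\right) 100 - 7 = -14400 - 7 = -14407$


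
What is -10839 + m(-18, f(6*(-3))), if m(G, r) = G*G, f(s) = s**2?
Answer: -10515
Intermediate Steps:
m(G, r) = G**2
-10839 + m(-18, f(6*(-3))) = -10839 + (-18)**2 = -10839 + 324 = -10515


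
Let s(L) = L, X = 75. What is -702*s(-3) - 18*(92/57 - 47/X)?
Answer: 991908/475 ≈ 2088.2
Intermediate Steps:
-702*s(-3) - 18*(92/57 - 47/X) = -702*(-3) - 18*(92/57 - 47/75) = 2106 - 18*(92*(1/57) - 47*1/75) = 2106 - 18*(92/57 - 47/75) = 2106 - 18*469/475 = 2106 - 8442/475 = 991908/475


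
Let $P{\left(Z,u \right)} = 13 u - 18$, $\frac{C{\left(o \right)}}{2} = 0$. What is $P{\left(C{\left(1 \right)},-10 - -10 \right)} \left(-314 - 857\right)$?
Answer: $21078$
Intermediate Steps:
$C{\left(o \right)} = 0$ ($C{\left(o \right)} = 2 \cdot 0 = 0$)
$P{\left(Z,u \right)} = -18 + 13 u$
$P{\left(C{\left(1 \right)},-10 - -10 \right)} \left(-314 - 857\right) = \left(-18 + 13 \left(-10 - -10\right)\right) \left(-314 - 857\right) = \left(-18 + 13 \left(-10 + 10\right)\right) \left(-1171\right) = \left(-18 + 13 \cdot 0\right) \left(-1171\right) = \left(-18 + 0\right) \left(-1171\right) = \left(-18\right) \left(-1171\right) = 21078$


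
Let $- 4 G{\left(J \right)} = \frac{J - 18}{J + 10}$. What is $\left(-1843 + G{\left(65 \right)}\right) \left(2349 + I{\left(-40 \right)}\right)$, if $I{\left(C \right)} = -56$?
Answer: $- \frac{1267907471}{300} \approx -4.2264 \cdot 10^{6}$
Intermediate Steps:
$G{\left(J \right)} = - \frac{-18 + J}{4 \left(10 + J\right)}$ ($G{\left(J \right)} = - \frac{\left(J - 18\right) \frac{1}{J + 10}}{4} = - \frac{\left(-18 + J\right) \frac{1}{10 + J}}{4} = - \frac{\frac{1}{10 + J} \left(-18 + J\right)}{4} = - \frac{-18 + J}{4 \left(10 + J\right)}$)
$\left(-1843 + G{\left(65 \right)}\right) \left(2349 + I{\left(-40 \right)}\right) = \left(-1843 + \frac{18 - 65}{4 \left(10 + 65\right)}\right) \left(2349 - 56\right) = \left(-1843 + \frac{18 - 65}{4 \cdot 75}\right) 2293 = \left(-1843 + \frac{1}{4} \cdot \frac{1}{75} \left(-47\right)\right) 2293 = \left(-1843 - \frac{47}{300}\right) 2293 = \left(- \frac{552947}{300}\right) 2293 = - \frac{1267907471}{300}$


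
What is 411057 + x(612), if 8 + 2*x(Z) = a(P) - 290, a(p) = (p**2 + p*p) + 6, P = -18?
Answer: 411235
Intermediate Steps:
a(p) = 6 + 2*p**2 (a(p) = (p**2 + p**2) + 6 = 2*p**2 + 6 = 6 + 2*p**2)
x(Z) = 178 (x(Z) = -4 + ((6 + 2*(-18)**2) - 290)/2 = -4 + ((6 + 2*324) - 290)/2 = -4 + ((6 + 648) - 290)/2 = -4 + (654 - 290)/2 = -4 + (1/2)*364 = -4 + 182 = 178)
411057 + x(612) = 411057 + 178 = 411235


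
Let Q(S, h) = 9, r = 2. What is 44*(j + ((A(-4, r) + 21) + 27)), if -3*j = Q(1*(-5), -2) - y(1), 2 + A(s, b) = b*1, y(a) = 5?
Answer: 6160/3 ≈ 2053.3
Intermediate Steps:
A(s, b) = -2 + b (A(s, b) = -2 + b*1 = -2 + b)
j = -4/3 (j = -(9 - 1*5)/3 = -(9 - 5)/3 = -⅓*4 = -4/3 ≈ -1.3333)
44*(j + ((A(-4, r) + 21) + 27)) = 44*(-4/3 + (((-2 + 2) + 21) + 27)) = 44*(-4/3 + ((0 + 21) + 27)) = 44*(-4/3 + (21 + 27)) = 44*(-4/3 + 48) = 44*(140/3) = 6160/3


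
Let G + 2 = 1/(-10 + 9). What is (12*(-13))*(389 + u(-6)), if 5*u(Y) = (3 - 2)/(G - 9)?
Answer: -303407/5 ≈ -60681.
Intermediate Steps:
G = -3 (G = -2 + 1/(-10 + 9) = -2 + 1/(-1) = -2 - 1 = -3)
u(Y) = -1/60 (u(Y) = ((3 - 2)/(-3 - 9))/5 = (1/(-12))/5 = (1*(-1/12))/5 = (⅕)*(-1/12) = -1/60)
(12*(-13))*(389 + u(-6)) = (12*(-13))*(389 - 1/60) = -156*23339/60 = -303407/5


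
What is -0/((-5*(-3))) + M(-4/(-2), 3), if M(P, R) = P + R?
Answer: 5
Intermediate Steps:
-0/((-5*(-3))) + M(-4/(-2), 3) = -0/((-5*(-3))) + (-4/(-2) + 3) = -0/15 + (-4*(-½) + 3) = -0/15 + (2 + 3) = -4*0 + 5 = 0 + 5 = 5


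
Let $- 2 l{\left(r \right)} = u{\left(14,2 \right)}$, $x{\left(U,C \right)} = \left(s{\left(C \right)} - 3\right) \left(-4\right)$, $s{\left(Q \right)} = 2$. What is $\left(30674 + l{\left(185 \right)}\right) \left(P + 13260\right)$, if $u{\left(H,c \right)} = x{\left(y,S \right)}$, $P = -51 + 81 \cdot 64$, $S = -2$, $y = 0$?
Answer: $564150096$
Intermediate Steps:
$P = 5133$ ($P = -51 + 5184 = 5133$)
$x{\left(U,C \right)} = 4$ ($x{\left(U,C \right)} = \left(2 - 3\right) \left(-4\right) = \left(-1\right) \left(-4\right) = 4$)
$u{\left(H,c \right)} = 4$
$l{\left(r \right)} = -2$ ($l{\left(r \right)} = \left(- \frac{1}{2}\right) 4 = -2$)
$\left(30674 + l{\left(185 \right)}\right) \left(P + 13260\right) = \left(30674 - 2\right) \left(5133 + 13260\right) = 30672 \cdot 18393 = 564150096$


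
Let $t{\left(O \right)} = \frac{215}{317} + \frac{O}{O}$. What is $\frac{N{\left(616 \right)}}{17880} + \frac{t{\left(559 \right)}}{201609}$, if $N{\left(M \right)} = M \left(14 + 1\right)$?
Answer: $\frac{259008071}{501189363} \approx 0.51679$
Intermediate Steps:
$N{\left(M \right)} = 15 M$ ($N{\left(M \right)} = M 15 = 15 M$)
$t{\left(O \right)} = \frac{532}{317}$ ($t{\left(O \right)} = 215 \cdot \frac{1}{317} + 1 = \frac{215}{317} + 1 = \frac{532}{317}$)
$\frac{N{\left(616 \right)}}{17880} + \frac{t{\left(559 \right)}}{201609} = \frac{15 \cdot 616}{17880} + \frac{532}{317 \cdot 201609} = 9240 \cdot \frac{1}{17880} + \frac{532}{317} \cdot \frac{1}{201609} = \frac{77}{149} + \frac{28}{3363687} = \frac{259008071}{501189363}$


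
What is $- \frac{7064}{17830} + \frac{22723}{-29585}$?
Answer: $- \frac{61413953}{52750055} \approx -1.1642$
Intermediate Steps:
$- \frac{7064}{17830} + \frac{22723}{-29585} = \left(-7064\right) \frac{1}{17830} + 22723 \left(- \frac{1}{29585}\right) = - \frac{3532}{8915} - \frac{22723}{29585} = - \frac{61413953}{52750055}$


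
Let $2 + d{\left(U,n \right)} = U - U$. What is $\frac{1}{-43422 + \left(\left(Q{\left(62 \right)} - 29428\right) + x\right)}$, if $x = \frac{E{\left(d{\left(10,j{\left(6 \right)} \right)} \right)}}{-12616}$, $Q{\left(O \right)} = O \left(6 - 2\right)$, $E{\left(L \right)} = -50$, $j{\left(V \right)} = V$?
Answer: $- \frac{6308}{457973391} \approx -1.3774 \cdot 10^{-5}$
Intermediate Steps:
$d{\left(U,n \right)} = -2$ ($d{\left(U,n \right)} = -2 + \left(U - U\right) = -2 + 0 = -2$)
$Q{\left(O \right)} = 4 O$ ($Q{\left(O \right)} = O 4 = 4 O$)
$x = \frac{25}{6308}$ ($x = - \frac{50}{-12616} = \left(-50\right) \left(- \frac{1}{12616}\right) = \frac{25}{6308} \approx 0.0039632$)
$\frac{1}{-43422 + \left(\left(Q{\left(62 \right)} - 29428\right) + x\right)} = \frac{1}{-43422 + \left(\left(4 \cdot 62 - 29428\right) + \frac{25}{6308}\right)} = \frac{1}{-43422 + \left(\left(248 - 29428\right) + \frac{25}{6308}\right)} = \frac{1}{-43422 + \left(-29180 + \frac{25}{6308}\right)} = \frac{1}{-43422 - \frac{184067415}{6308}} = \frac{1}{- \frac{457973391}{6308}} = - \frac{6308}{457973391}$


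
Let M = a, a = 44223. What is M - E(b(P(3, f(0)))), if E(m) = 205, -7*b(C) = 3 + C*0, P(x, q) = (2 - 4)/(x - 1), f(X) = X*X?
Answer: 44018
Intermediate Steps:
f(X) = X²
P(x, q) = -2/(-1 + x)
b(C) = -3/7 (b(C) = -(3 + C*0)/7 = -(3 + 0)/7 = -⅐*3 = -3/7)
M = 44223
M - E(b(P(3, f(0)))) = 44223 - 1*205 = 44223 - 205 = 44018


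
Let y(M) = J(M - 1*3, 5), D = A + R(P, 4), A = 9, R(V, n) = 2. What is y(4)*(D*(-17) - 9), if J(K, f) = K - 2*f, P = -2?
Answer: 1764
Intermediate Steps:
D = 11 (D = 9 + 2 = 11)
y(M) = -13 + M (y(M) = (M - 1*3) - 2*5 = (M - 3) - 10 = (-3 + M) - 10 = -13 + M)
y(4)*(D*(-17) - 9) = (-13 + 4)*(11*(-17) - 9) = -9*(-187 - 9) = -9*(-196) = 1764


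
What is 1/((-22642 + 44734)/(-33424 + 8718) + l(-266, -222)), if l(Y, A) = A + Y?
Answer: -12353/6039310 ≈ -0.0020454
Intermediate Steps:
1/((-22642 + 44734)/(-33424 + 8718) + l(-266, -222)) = 1/((-22642 + 44734)/(-33424 + 8718) + (-222 - 266)) = 1/(22092/(-24706) - 488) = 1/(22092*(-1/24706) - 488) = 1/(-11046/12353 - 488) = 1/(-6039310/12353) = -12353/6039310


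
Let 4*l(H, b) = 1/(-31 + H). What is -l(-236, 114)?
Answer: 1/1068 ≈ 0.00093633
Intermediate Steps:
l(H, b) = 1/(4*(-31 + H))
-l(-236, 114) = -1/(4*(-31 - 236)) = -1/(4*(-267)) = -(-1)/(4*267) = -1*(-1/1068) = 1/1068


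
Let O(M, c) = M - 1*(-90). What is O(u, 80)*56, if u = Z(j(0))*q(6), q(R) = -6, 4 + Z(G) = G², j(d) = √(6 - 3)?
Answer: 5376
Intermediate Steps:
j(d) = √3
Z(G) = -4 + G²
u = 6 (u = (-4 + (√3)²)*(-6) = (-4 + 3)*(-6) = -1*(-6) = 6)
O(M, c) = 90 + M (O(M, c) = M + 90 = 90 + M)
O(u, 80)*56 = (90 + 6)*56 = 96*56 = 5376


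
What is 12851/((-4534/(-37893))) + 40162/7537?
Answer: 3670421795899/34172758 ≈ 1.0741e+5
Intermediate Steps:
12851/((-4534/(-37893))) + 40162/7537 = 12851/((-4534*(-1/37893))) + 40162*(1/7537) = 12851/(4534/37893) + 40162/7537 = 12851*(37893/4534) + 40162/7537 = 486962943/4534 + 40162/7537 = 3670421795899/34172758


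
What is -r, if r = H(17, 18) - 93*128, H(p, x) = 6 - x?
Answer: 11916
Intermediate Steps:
r = -11916 (r = (6 - 1*18) - 93*128 = (6 - 18) - 11904 = -12 - 11904 = -11916)
-r = -1*(-11916) = 11916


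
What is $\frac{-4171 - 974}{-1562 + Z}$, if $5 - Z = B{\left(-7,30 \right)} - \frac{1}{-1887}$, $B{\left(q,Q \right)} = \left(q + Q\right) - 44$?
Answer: $\frac{9708615}{2898433} \approx 3.3496$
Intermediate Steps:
$B{\left(q,Q \right)} = -44 + Q + q$ ($B{\left(q,Q \right)} = \left(Q + q\right) - 44 = -44 + Q + q$)
$Z = \frac{49061}{1887}$ ($Z = 5 - \left(\left(-44 + 30 - 7\right) - \frac{1}{-1887}\right) = 5 - \left(-21 - - \frac{1}{1887}\right) = 5 - \left(-21 + \frac{1}{1887}\right) = 5 - - \frac{39626}{1887} = 5 + \frac{39626}{1887} = \frac{49061}{1887} \approx 25.999$)
$\frac{-4171 - 974}{-1562 + Z} = \frac{-4171 - 974}{-1562 + \frac{49061}{1887}} = - \frac{5145}{- \frac{2898433}{1887}} = \left(-5145\right) \left(- \frac{1887}{2898433}\right) = \frac{9708615}{2898433}$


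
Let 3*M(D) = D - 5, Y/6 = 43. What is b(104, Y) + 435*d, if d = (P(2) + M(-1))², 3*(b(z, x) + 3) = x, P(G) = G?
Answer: 83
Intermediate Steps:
Y = 258 (Y = 6*43 = 258)
b(z, x) = -3 + x/3
M(D) = -5/3 + D/3 (M(D) = (D - 5)/3 = (-5 + D)/3 = -5/3 + D/3)
d = 0 (d = (2 + (-5/3 + (⅓)*(-1)))² = (2 + (-5/3 - ⅓))² = (2 - 2)² = 0² = 0)
b(104, Y) + 435*d = (-3 + (⅓)*258) + 435*0 = (-3 + 86) + 0 = 83 + 0 = 83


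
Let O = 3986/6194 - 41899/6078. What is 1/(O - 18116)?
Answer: -18823566/341125369405 ≈ -5.5181e-5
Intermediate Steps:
O = -117647749/18823566 (O = 3986*(1/6194) - 41899*1/6078 = 1993/3097 - 41899/6078 = -117647749/18823566 ≈ -6.2500)
1/(O - 18116) = 1/(-117647749/18823566 - 18116) = 1/(-341125369405/18823566) = -18823566/341125369405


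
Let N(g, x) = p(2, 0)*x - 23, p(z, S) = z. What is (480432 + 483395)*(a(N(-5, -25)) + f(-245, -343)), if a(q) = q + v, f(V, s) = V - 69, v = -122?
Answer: -490587943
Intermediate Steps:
N(g, x) = -23 + 2*x (N(g, x) = 2*x - 23 = -23 + 2*x)
f(V, s) = -69 + V
a(q) = -122 + q (a(q) = q - 122 = -122 + q)
(480432 + 483395)*(a(N(-5, -25)) + f(-245, -343)) = (480432 + 483395)*((-122 + (-23 + 2*(-25))) + (-69 - 245)) = 963827*((-122 + (-23 - 50)) - 314) = 963827*((-122 - 73) - 314) = 963827*(-195 - 314) = 963827*(-509) = -490587943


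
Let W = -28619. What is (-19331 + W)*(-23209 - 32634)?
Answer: 2677671850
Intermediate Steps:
(-19331 + W)*(-23209 - 32634) = (-19331 - 28619)*(-23209 - 32634) = -47950*(-55843) = 2677671850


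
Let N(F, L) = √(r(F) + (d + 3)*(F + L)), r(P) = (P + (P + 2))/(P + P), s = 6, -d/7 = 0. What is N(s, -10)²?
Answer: -65/6 ≈ -10.833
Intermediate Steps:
d = 0 (d = -7*0 = 0)
r(P) = (2 + 2*P)/(2*P) (r(P) = (P + (2 + P))/((2*P)) = (2 + 2*P)*(1/(2*P)) = (2 + 2*P)/(2*P))
N(F, L) = √(3*F + 3*L + (1 + F)/F) (N(F, L) = √((1 + F)/F + (0 + 3)*(F + L)) = √((1 + F)/F + 3*(F + L)) = √((1 + F)/F + (3*F + 3*L)) = √(3*F + 3*L + (1 + F)/F))
N(s, -10)² = (√((1 + 6 + 3*6*(6 - 10))/6))² = (√((1 + 6 + 3*6*(-4))/6))² = (√((1 + 6 - 72)/6))² = (√((⅙)*(-65)))² = (√(-65/6))² = (I*√390/6)² = -65/6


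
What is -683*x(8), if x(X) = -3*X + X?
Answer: 10928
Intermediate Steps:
x(X) = -2*X
-683*x(8) = -(-1366)*8 = -683*(-16) = 10928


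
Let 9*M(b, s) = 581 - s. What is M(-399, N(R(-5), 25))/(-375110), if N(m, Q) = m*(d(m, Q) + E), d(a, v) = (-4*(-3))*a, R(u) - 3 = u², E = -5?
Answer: 8687/3375990 ≈ 0.0025732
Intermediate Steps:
R(u) = 3 + u²
d(a, v) = 12*a
N(m, Q) = m*(-5 + 12*m) (N(m, Q) = m*(12*m - 5) = m*(-5 + 12*m))
M(b, s) = 581/9 - s/9 (M(b, s) = (581 - s)/9 = 581/9 - s/9)
M(-399, N(R(-5), 25))/(-375110) = (581/9 - (3 + (-5)²)*(-5 + 12*(3 + (-5)²))/9)/(-375110) = (581/9 - (3 + 25)*(-5 + 12*(3 + 25))/9)*(-1/375110) = (581/9 - 28*(-5 + 12*28)/9)*(-1/375110) = (581/9 - 28*(-5 + 336)/9)*(-1/375110) = (581/9 - 28*331/9)*(-1/375110) = (581/9 - ⅑*9268)*(-1/375110) = (581/9 - 9268/9)*(-1/375110) = -8687/9*(-1/375110) = 8687/3375990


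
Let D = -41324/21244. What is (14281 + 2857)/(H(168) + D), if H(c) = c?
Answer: 91019918/881917 ≈ 103.21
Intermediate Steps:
D = -10331/5311 (D = -41324*1/21244 = -10331/5311 ≈ -1.9452)
(14281 + 2857)/(H(168) + D) = (14281 + 2857)/(168 - 10331/5311) = 17138/(881917/5311) = 17138*(5311/881917) = 91019918/881917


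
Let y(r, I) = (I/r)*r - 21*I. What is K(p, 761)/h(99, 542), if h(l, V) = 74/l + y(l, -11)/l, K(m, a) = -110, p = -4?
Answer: -1815/49 ≈ -37.041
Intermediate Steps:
y(r, I) = -20*I (y(r, I) = I - 21*I = -20*I)
h(l, V) = 294/l (h(l, V) = 74/l + (-20*(-11))/l = 74/l + 220/l = 294/l)
K(p, 761)/h(99, 542) = -110/(294/99) = -110/(294*(1/99)) = -110/98/33 = -110*33/98 = -1815/49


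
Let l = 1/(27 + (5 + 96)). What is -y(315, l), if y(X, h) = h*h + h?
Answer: -129/16384 ≈ -0.0078735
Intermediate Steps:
l = 1/128 (l = 1/(27 + 101) = 1/128 ≈ 0.0078125)
y(X, h) = h + h² (y(X, h) = h² + h = h + h²)
-y(315, l) = -(1 + 1/128)/128 = -129/(128*128) = -1*129/16384 = -129/16384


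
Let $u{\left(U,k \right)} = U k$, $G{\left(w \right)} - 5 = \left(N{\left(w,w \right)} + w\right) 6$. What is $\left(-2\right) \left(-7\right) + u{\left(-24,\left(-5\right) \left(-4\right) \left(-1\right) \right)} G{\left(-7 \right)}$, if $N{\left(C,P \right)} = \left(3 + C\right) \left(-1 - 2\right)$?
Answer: $16814$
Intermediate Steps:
$N{\left(C,P \right)} = -9 - 3 C$ ($N{\left(C,P \right)} = \left(3 + C\right) \left(-3\right) = -9 - 3 C$)
$G{\left(w \right)} = -49 - 12 w$ ($G{\left(w \right)} = 5 + \left(\left(-9 - 3 w\right) + w\right) 6 = 5 + \left(-9 - 2 w\right) 6 = 5 - \left(54 + 12 w\right) = -49 - 12 w$)
$\left(-2\right) \left(-7\right) + u{\left(-24,\left(-5\right) \left(-4\right) \left(-1\right) \right)} G{\left(-7 \right)} = \left(-2\right) \left(-7\right) + - 24 \left(-5\right) \left(-4\right) \left(-1\right) \left(-49 - -84\right) = 14 + - 24 \cdot 20 \left(-1\right) \left(-49 + 84\right) = 14 + \left(-24\right) \left(-20\right) 35 = 14 + 480 \cdot 35 = 14 + 16800 = 16814$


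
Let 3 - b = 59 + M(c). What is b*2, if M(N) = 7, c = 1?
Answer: -126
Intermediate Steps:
b = -63 (b = 3 - (59 + 7) = 3 - 1*66 = 3 - 66 = -63)
b*2 = -63*2 = -126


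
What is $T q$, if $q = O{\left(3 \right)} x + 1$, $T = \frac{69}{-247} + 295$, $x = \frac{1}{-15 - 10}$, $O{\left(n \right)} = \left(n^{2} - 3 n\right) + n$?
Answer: $\frac{1601512}{6175} \approx 259.35$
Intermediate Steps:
$O{\left(n \right)} = n^{2} - 2 n$
$x = - \frac{1}{25}$ ($x = \frac{1}{-25} = - \frac{1}{25} \approx -0.04$)
$T = \frac{72796}{247}$ ($T = 69 \left(- \frac{1}{247}\right) + 295 = - \frac{69}{247} + 295 = \frac{72796}{247} \approx 294.72$)
$q = \frac{22}{25}$ ($q = 3 \left(-2 + 3\right) \left(- \frac{1}{25}\right) + 1 = 3 \cdot 1 \left(- \frac{1}{25}\right) + 1 = 3 \left(- \frac{1}{25}\right) + 1 = - \frac{3}{25} + 1 = \frac{22}{25} \approx 0.88$)
$T q = \frac{72796}{247} \cdot \frac{22}{25} = \frac{1601512}{6175}$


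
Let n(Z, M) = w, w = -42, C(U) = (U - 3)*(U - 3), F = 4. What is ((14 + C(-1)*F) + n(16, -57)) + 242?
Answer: 278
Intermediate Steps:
C(U) = (-3 + U)² (C(U) = (-3 + U)*(-3 + U) = (-3 + U)²)
n(Z, M) = -42
((14 + C(-1)*F) + n(16, -57)) + 242 = ((14 + (-3 - 1)²*4) - 42) + 242 = ((14 + (-4)²*4) - 42) + 242 = ((14 + 16*4) - 42) + 242 = ((14 + 64) - 42) + 242 = (78 - 42) + 242 = 36 + 242 = 278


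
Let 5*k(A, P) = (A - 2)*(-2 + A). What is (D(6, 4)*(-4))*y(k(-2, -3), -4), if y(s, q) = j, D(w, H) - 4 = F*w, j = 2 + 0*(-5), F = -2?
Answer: 64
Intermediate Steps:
k(A, P) = (-2 + A)²/5 (k(A, P) = ((A - 2)*(-2 + A))/5 = ((-2 + A)*(-2 + A))/5 = (-2 + A)²/5)
j = 2 (j = 2 + 0 = 2)
D(w, H) = 4 - 2*w
y(s, q) = 2
(D(6, 4)*(-4))*y(k(-2, -3), -4) = ((4 - 2*6)*(-4))*2 = ((4 - 12)*(-4))*2 = -8*(-4)*2 = 32*2 = 64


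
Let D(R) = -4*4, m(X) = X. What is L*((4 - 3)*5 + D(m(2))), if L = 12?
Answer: -132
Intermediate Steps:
D(R) = -16
L*((4 - 3)*5 + D(m(2))) = 12*((4 - 3)*5 - 16) = 12*(1*5 - 16) = 12*(5 - 16) = 12*(-11) = -132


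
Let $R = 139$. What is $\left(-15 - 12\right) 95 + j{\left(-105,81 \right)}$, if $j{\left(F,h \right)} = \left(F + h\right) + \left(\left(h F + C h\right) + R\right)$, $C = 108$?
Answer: $-2207$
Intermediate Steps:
$j{\left(F,h \right)} = 139 + F + 109 h + F h$ ($j{\left(F,h \right)} = \left(F + h\right) + \left(\left(h F + 108 h\right) + 139\right) = \left(F + h\right) + \left(\left(F h + 108 h\right) + 139\right) = \left(F + h\right) + \left(\left(108 h + F h\right) + 139\right) = \left(F + h\right) + \left(139 + 108 h + F h\right) = 139 + F + 109 h + F h$)
$\left(-15 - 12\right) 95 + j{\left(-105,81 \right)} = \left(-15 - 12\right) 95 + \left(139 - 105 + 109 \cdot 81 - 8505\right) = \left(-27\right) 95 + \left(139 - 105 + 8829 - 8505\right) = -2565 + 358 = -2207$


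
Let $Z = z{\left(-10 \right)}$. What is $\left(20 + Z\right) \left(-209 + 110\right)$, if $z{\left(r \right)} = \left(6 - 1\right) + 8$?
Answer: $-3267$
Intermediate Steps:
$z{\left(r \right)} = 13$ ($z{\left(r \right)} = 5 + 8 = 13$)
$Z = 13$
$\left(20 + Z\right) \left(-209 + 110\right) = \left(20 + 13\right) \left(-209 + 110\right) = 33 \left(-99\right) = -3267$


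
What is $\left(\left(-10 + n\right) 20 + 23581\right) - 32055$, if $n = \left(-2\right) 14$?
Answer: $-9234$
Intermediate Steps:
$n = -28$
$\left(\left(-10 + n\right) 20 + 23581\right) - 32055 = \left(\left(-10 - 28\right) 20 + 23581\right) - 32055 = \left(\left(-38\right) 20 + 23581\right) - 32055 = \left(-760 + 23581\right) - 32055 = 22821 - 32055 = -9234$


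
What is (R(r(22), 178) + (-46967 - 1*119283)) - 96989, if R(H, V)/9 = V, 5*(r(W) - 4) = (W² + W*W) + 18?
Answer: -261637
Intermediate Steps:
r(W) = 38/5 + 2*W²/5 (r(W) = 4 + ((W² + W*W) + 18)/5 = 4 + ((W² + W²) + 18)/5 = 4 + (2*W² + 18)/5 = 4 + (18 + 2*W²)/5 = 4 + (18/5 + 2*W²/5) = 38/5 + 2*W²/5)
R(H, V) = 9*V
(R(r(22), 178) + (-46967 - 1*119283)) - 96989 = (9*178 + (-46967 - 1*119283)) - 96989 = (1602 + (-46967 - 119283)) - 96989 = (1602 - 166250) - 96989 = -164648 - 96989 = -261637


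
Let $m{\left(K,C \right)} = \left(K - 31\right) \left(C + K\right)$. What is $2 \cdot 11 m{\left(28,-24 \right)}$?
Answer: $-264$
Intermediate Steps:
$m{\left(K,C \right)} = \left(-31 + K\right) \left(C + K\right)$
$2 \cdot 11 m{\left(28,-24 \right)} = 2 \cdot 11 \left(28^{2} - -744 - 868 - 672\right) = 22 \left(784 + 744 - 868 - 672\right) = 22 \left(-12\right) = -264$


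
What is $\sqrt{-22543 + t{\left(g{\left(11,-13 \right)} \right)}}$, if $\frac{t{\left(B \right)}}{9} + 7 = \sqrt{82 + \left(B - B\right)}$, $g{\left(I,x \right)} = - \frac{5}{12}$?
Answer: $\sqrt{-22606 + 9 \sqrt{82}} \approx 150.08 i$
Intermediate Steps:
$g{\left(I,x \right)} = - \frac{5}{12}$ ($g{\left(I,x \right)} = \left(-5\right) \frac{1}{12} = - \frac{5}{12}$)
$t{\left(B \right)} = -63 + 9 \sqrt{82}$ ($t{\left(B \right)} = -63 + 9 \sqrt{82 + \left(B - B\right)} = -63 + 9 \sqrt{82 + 0} = -63 + 9 \sqrt{82}$)
$\sqrt{-22543 + t{\left(g{\left(11,-13 \right)} \right)}} = \sqrt{-22543 - \left(63 - 9 \sqrt{82}\right)} = \sqrt{-22606 + 9 \sqrt{82}}$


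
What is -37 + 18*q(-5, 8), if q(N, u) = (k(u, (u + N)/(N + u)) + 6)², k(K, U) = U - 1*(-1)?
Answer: 1115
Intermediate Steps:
k(K, U) = 1 + U (k(K, U) = U + 1 = 1 + U)
q(N, u) = 64 (q(N, u) = ((1 + (u + N)/(N + u)) + 6)² = ((1 + (N + u)/(N + u)) + 6)² = ((1 + 1) + 6)² = (2 + 6)² = 8² = 64)
-37 + 18*q(-5, 8) = -37 + 18*64 = -37 + 1152 = 1115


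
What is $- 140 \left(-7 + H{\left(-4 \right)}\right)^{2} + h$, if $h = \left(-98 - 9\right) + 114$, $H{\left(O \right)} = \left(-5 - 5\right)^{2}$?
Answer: $-1210853$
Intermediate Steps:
$H{\left(O \right)} = 100$ ($H{\left(O \right)} = \left(-10\right)^{2} = 100$)
$h = 7$ ($h = -107 + 114 = 7$)
$- 140 \left(-7 + H{\left(-4 \right)}\right)^{2} + h = - 140 \left(-7 + 100\right)^{2} + 7 = - 140 \cdot 93^{2} + 7 = \left(-140\right) 8649 + 7 = -1210860 + 7 = -1210853$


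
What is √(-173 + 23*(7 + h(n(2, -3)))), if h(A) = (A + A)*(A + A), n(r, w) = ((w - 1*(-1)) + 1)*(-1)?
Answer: 4*√5 ≈ 8.9443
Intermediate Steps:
n(r, w) = -2 - w (n(r, w) = ((w + 1) + 1)*(-1) = ((1 + w) + 1)*(-1) = (2 + w)*(-1) = -2 - w)
h(A) = 4*A² (h(A) = (2*A)*(2*A) = 4*A²)
√(-173 + 23*(7 + h(n(2, -3)))) = √(-173 + 23*(7 + 4*(-2 - 1*(-3))²)) = √(-173 + 23*(7 + 4*(-2 + 3)²)) = √(-173 + 23*(7 + 4*1²)) = √(-173 + 23*(7 + 4*1)) = √(-173 + 23*(7 + 4)) = √(-173 + 23*11) = √(-173 + 253) = √80 = 4*√5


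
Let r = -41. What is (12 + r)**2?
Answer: 841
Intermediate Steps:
(12 + r)**2 = (12 - 41)**2 = (-29)**2 = 841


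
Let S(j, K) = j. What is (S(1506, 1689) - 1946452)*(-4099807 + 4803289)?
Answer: -1368234501972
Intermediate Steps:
(S(1506, 1689) - 1946452)*(-4099807 + 4803289) = (1506 - 1946452)*(-4099807 + 4803289) = -1944946*703482 = -1368234501972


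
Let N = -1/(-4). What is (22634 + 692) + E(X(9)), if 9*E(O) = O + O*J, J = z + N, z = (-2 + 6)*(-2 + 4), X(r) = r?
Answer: 93341/4 ≈ 23335.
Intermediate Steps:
z = 8 (z = 4*2 = 8)
N = 1/4 (N = -1*(-1/4) = 1/4 ≈ 0.25000)
J = 33/4 (J = 8 + 1/4 = 33/4 ≈ 8.2500)
E(O) = 37*O/36 (E(O) = (O + O*(33/4))/9 = (O + 33*O/4)/9 = (37*O/4)/9 = 37*O/36)
(22634 + 692) + E(X(9)) = (22634 + 692) + (37/36)*9 = 23326 + 37/4 = 93341/4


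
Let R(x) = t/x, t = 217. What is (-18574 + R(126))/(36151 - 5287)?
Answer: -334301/555552 ≈ -0.60175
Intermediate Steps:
R(x) = 217/x
(-18574 + R(126))/(36151 - 5287) = (-18574 + 217/126)/(36151 - 5287) = (-18574 + 217*(1/126))/30864 = (-18574 + 31/18)*(1/30864) = -334301/18*1/30864 = -334301/555552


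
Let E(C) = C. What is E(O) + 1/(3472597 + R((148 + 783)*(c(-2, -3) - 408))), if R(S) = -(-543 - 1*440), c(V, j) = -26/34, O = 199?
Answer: 691242421/3473580 ≈ 199.00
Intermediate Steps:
c(V, j) = -13/17 (c(V, j) = -26*1/34 = -13/17)
R(S) = 983 (R(S) = -(-543 - 440) = -1*(-983) = 983)
E(O) + 1/(3472597 + R((148 + 783)*(c(-2, -3) - 408))) = 199 + 1/(3472597 + 983) = 199 + 1/3473580 = 691242421/3473580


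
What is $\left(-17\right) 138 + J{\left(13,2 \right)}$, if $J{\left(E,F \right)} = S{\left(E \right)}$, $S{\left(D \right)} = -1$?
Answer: $-2347$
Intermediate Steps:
$J{\left(E,F \right)} = -1$
$\left(-17\right) 138 + J{\left(13,2 \right)} = \left(-17\right) 138 - 1 = -2346 - 1 = -2347$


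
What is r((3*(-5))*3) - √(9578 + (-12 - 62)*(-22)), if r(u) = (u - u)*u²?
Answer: -√11206 ≈ -105.86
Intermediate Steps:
r(u) = 0 (r(u) = 0*u² = 0)
r((3*(-5))*3) - √(9578 + (-12 - 62)*(-22)) = 0 - √(9578 + (-12 - 62)*(-22)) = 0 - √(9578 - 74*(-22)) = 0 - √(9578 + 1628) = 0 - √11206 = -√11206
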